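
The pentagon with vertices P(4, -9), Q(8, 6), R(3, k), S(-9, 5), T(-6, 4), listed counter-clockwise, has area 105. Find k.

The doubled signed area Σ (x_i y_{i+1} − x_{i+1} y_i) is linear in k.
With k=0 it equals 125; the coefficient of k is 17 (from the two edges through R).
So 17·k + 125 = 2·105 = 210 ⇒ k = 5.

5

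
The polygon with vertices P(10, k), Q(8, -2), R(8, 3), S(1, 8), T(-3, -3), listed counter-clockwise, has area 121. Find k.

The doubled signed area Σ (x_i y_{i+1} − x_{i+1} y_i) is linear in k.
With k=0 it equals 132; the coefficient of k is -11 (from the two edges through P).
So -11·k + 132 = 2·121 = 242 ⇒ k = -10.

-10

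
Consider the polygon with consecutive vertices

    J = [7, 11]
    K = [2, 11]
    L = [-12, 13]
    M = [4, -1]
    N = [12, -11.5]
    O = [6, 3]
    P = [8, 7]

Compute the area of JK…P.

J→K: (7)(11) − (2)(11) = 55
K→L: (2)(13) − (-12)(11) = 158
L→M: (-12)(-1) − (4)(13) = -40
M→N: (4)(-11.5) − (12)(-1) = -34
N→O: (12)(3) − (6)(-11.5) = 105
O→P: (6)(7) − (8)(3) = 18
P→J: (8)(11) − (7)(7) = 39
Σ = 301
Area = |Σ|/2 = 150.5.

150.5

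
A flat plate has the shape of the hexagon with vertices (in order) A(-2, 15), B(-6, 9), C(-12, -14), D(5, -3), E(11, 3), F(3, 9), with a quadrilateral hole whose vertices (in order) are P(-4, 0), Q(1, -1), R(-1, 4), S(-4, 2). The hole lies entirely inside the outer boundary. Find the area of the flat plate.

Outer boundary:
Apply the shoelace (surveyor's) formula: 2A = Σ (x_i·y_{i+1} − x_{i+1}·y_i), indices taken mod 6.
Σ = (72) + (192) + (106) + (48) + (90) + (63) = 571
Area = |Σ|/2 = 285.5.
Hole:
Σ = (4) + (3) + (14) + (8) = 29
Area = |Σ|/2 = 14.5.
Net area = 285.5 − 14.5 = 271.

271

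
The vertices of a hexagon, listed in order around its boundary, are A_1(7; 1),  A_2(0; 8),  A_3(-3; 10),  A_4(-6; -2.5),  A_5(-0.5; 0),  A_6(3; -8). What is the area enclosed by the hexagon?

Apply the shoelace formula: 2A = Σ (x_i·y_{i+1} − x_{i+1}·y_i), indices taken mod 6.
Cross-terms: 56, 24, 67.5, -1.25, 4, 59  ⇒  Σ = 209.25
Area = |Σ|/2 = 104.625.

104.625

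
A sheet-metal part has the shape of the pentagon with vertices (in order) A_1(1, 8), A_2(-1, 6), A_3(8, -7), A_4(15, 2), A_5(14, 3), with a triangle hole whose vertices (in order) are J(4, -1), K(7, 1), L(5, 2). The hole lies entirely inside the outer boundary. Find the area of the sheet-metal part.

Outer boundary:
Apply the surveyor's formula: 2A = Σ (x_i·y_{i+1} − x_{i+1}·y_i), indices taken mod 5.
Σ = (14) + (-41) + (121) + (17) + (109) = 220
Area = |Σ|/2 = 110.
Hole:
Apply the shoelace (surveyor's) formula: 2A = Σ (x_i·y_{i+1} − x_{i+1}·y_i), indices taken mod 3.
Σ = (11) + (9) + (-13) = 7
Area = |Σ|/2 = 3.5.
Net area = 110 − 3.5 = 106.5.

106.5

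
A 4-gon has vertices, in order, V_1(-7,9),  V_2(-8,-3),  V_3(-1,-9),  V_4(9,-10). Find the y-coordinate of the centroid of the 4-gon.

-335/132

Apply Gauss's area formula. First the cross-terms c_i = x_i·y_{i+1} − x_{i+1}·y_i:
  93, 69, 91, 11  ⇒  2A = 264, A = 132.
Then Σ (y_i + y_{i+1})·c_i = -2010, so ȳ = -2010 / (6·132) = -335/132.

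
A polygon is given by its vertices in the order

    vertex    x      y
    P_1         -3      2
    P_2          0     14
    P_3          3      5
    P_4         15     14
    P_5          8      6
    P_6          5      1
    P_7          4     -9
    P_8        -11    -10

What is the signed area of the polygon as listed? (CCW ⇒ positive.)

Apply Gauss's area formula: 2A = Σ (x_i·y_{i+1} − x_{i+1}·y_i), indices taken mod 8.
Cross-terms: -42, -42, -33, -22, -22, -49, -139, -52  ⇒  Σ = -401
Signed area = Σ/2 = -200.5 (negative ⇒ clockwise traversal).

-200.5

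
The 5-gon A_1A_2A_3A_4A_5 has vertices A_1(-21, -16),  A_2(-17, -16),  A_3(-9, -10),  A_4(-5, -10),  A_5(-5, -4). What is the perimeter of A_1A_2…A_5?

44

|A_1A_2| = √((4)² + (0)²) = √16 = 4
|A_2A_3| = √((8)² + (6)²) = √100 = 10
|A_3A_4| = √((4)² + (0)²) = √16 = 4
|A_4A_5| = √((0)² + (6)²) = √36 = 6
|A_5A_1| = √((-16)² + (-12)²) = √400 = 20
Perimeter = 4 + 10 + 4 + 6 + 20 = 44.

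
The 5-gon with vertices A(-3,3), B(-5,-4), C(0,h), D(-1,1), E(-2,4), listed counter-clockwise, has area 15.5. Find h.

Write out the shoelace sum; only the two edges meeting at C involve h:
2·Area = [((-5)·h − 0·(-4)) + (0·1 − (-1)·h)] + 31
       = -4·h + 31 = 31
⇒ h = 0.

0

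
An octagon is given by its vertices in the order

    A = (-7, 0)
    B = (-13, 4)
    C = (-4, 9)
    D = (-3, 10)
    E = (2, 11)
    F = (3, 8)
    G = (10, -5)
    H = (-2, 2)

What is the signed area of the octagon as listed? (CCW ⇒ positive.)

-141.5

Cross-terms: -28, -101, -13, -53, -17, -95, 10, 14  ⇒  Σ = -283
Signed area = Σ/2 = -141.5 (negative ⇒ clockwise traversal).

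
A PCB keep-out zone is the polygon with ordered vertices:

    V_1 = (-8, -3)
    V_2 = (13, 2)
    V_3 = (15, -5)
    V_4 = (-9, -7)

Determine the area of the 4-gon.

Cross-terms: 23, -95, -150, -29  ⇒  Σ = -251
Area = |Σ|/2 = 125.5.

125.5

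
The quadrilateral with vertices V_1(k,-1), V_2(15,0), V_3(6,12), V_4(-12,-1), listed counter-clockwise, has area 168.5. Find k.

-8

Write out the shoelace sum; only the two edges meeting at V_1 involve k:
2·Area = [((-12)·(-1) − k·(-1)) + (k·0 − 15·(-1))] + 318
       = 1·k + 345 = 337
⇒ k = -8.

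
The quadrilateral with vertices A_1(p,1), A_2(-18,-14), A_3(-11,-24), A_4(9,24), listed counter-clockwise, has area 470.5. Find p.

-18

The doubled signed area Σ (x_i y_{i+1} − x_{i+1} y_i) is linear in p.
With p=0 it equals 257; the coefficient of p is -38 (from the two edges through A_1).
So -38·p + 257 = 2·470.5 = 941 ⇒ p = -18.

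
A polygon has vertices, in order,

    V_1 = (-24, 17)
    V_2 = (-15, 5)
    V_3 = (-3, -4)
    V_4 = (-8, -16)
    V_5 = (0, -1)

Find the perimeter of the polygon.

|V_1V_2| = √((9)² + (-12)²) = √225 = 15
|V_2V_3| = √((12)² + (-9)²) = √225 = 15
|V_3V_4| = √((-5)² + (-12)²) = √169 = 13
|V_4V_5| = √((8)² + (15)²) = √289 = 17
|V_5V_1| = √((-24)² + (18)²) = √900 = 30
Perimeter = 15 + 15 + 13 + 17 + 30 = 90.

90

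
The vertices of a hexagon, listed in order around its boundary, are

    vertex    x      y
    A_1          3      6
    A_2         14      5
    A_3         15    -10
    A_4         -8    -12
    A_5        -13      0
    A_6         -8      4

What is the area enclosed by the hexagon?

Σ = (-69) + (-215) + (-260) + (-156) + (-52) + (-60) = -812
Area = |Σ|/2 = 406.

406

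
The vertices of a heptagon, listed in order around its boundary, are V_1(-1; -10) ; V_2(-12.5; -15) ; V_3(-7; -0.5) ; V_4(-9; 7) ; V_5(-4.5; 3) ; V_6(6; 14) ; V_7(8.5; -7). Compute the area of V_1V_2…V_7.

295.875

Apply the surveyor's formula: 2A = Σ (x_i·y_{i+1} − x_{i+1}·y_i), indices taken mod 7.
Σ = (-110) + (-98.75) + (-53.5) + (4.5) + (-81) + (-161) + (-92) = -591.75
Area = |Σ|/2 = 295.875.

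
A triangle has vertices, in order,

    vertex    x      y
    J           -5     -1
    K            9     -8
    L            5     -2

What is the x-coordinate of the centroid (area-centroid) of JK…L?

3

Apply Gauss's area formula. First the cross-terms c_i = x_i·y_{i+1} − x_{i+1}·y_i:
  49, 22, -15  ⇒  2A = 56, A = 28.
Then Σ (x_i + x_{i+1})·c_i = 504, so x̄ = 504 / (6·28) = 3.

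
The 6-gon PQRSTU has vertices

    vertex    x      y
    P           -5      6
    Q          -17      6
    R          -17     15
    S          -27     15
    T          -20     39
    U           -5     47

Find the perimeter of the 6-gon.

|PQ| = √((-12)² + (0)²) = √144 = 12
|QR| = √((0)² + (9)²) = √81 = 9
|RS| = √((-10)² + (0)²) = √100 = 10
|ST| = √((7)² + (24)²) = √625 = 25
|TU| = √((15)² + (8)²) = √289 = 17
|UP| = √((0)² + (-41)²) = √1681 = 41
Perimeter = 12 + 9 + 10 + 25 + 17 + 41 = 114.

114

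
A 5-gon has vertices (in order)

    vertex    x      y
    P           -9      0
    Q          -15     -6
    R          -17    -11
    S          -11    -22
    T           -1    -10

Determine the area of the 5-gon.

184

Apply the shoelace formula: 2A = Σ (x_i·y_{i+1} − x_{i+1}·y_i), indices taken mod 5.
P→Q: (-9)(-6) − (-15)(0) = 54
Q→R: (-15)(-11) − (-17)(-6) = 63
R→S: (-17)(-22) − (-11)(-11) = 253
S→T: (-11)(-10) − (-1)(-22) = 88
T→P: (-1)(0) − (-9)(-10) = -90
Σ = 368
Area = |Σ|/2 = 184.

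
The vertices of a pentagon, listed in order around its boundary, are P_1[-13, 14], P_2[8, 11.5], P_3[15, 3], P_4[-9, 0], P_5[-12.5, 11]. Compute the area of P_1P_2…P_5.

257

Apply the shoelace formula: 2A = Σ (x_i·y_{i+1} − x_{i+1}·y_i), indices taken mod 5.
P_1→P_2: (-13)(11.5) − (8)(14) = -261.5
P_2→P_3: (8)(3) − (15)(11.5) = -148.5
P_3→P_4: (15)(0) − (-9)(3) = 27
P_4→P_5: (-9)(11) − (-12.5)(0) = -99
P_5→P_1: (-12.5)(14) − (-13)(11) = -32
Σ = -514
Area = |Σ|/2 = 257.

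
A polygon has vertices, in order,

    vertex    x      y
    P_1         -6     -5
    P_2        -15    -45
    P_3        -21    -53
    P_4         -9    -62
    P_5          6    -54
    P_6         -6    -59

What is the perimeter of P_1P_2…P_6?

|P_1P_2| = √((-9)² + (-40)²) = √1681 = 41
|P_2P_3| = √((-6)² + (-8)²) = √100 = 10
|P_3P_4| = √((12)² + (-9)²) = √225 = 15
|P_4P_5| = √((15)² + (8)²) = √289 = 17
|P_5P_6| = √((-12)² + (-5)²) = √169 = 13
|P_6P_1| = √((0)² + (54)²) = √2916 = 54
Perimeter = 41 + 10 + 15 + 17 + 13 + 54 = 150.

150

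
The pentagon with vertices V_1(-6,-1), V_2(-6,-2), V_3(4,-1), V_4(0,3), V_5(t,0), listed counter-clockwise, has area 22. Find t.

-3

Write out the shoelace sum; only the two edges meeting at V_5 involve t:
2·Area = [(0·0 − t·3) + (t·(-1) − (-6)·0)] + 32
       = -4·t + 32 = 44
⇒ t = -3.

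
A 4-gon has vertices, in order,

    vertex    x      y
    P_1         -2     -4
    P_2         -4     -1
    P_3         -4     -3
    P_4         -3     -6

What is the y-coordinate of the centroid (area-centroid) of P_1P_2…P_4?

Apply the surveyor's formula. First the cross-terms c_i = x_i·y_{i+1} − x_{i+1}·y_i:
  -14, 8, 15, 0  ⇒  2A = 9, A = 4.5.
Then Σ (y_i + y_{i+1})·c_i = -97, so ȳ = -97 / (6·4.5) = -97/27.

-97/27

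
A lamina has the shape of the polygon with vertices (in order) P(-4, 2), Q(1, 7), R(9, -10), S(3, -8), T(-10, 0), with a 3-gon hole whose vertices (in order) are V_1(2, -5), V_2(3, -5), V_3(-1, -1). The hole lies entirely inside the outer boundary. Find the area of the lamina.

120.5

Outer boundary:
Apply Gauss's area formula: 2A = Σ (x_i·y_{i+1} − x_{i+1}·y_i), indices taken mod 5.
Σ = (-30) + (-73) + (-42) + (-80) + (-20) = -245
Area = |Σ|/2 = 122.5.
Hole:
Apply the surveyor's formula: 2A = Σ (x_i·y_{i+1} − x_{i+1}·y_i), indices taken mod 3.
Cross-terms: 5, -8, 7  ⇒  Σ = 4
Area = |Σ|/2 = 2.
Net area = 122.5 − 2 = 120.5.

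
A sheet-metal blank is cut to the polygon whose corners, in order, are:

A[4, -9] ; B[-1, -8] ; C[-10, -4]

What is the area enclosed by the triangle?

5.5

Apply the shoelace (surveyor's) formula: 2A = Σ (x_i·y_{i+1} − x_{i+1}·y_i), indices taken mod 3.
Σ = (-41) + (-76) + (106) = -11
Area = |Σ|/2 = 5.5.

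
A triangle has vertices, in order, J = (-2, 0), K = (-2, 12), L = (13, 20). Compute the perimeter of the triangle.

54

|JK| = √((0)² + (12)²) = √144 = 12
|KL| = √((15)² + (8)²) = √289 = 17
|LJ| = √((-15)² + (-20)²) = √625 = 25
Perimeter = 12 + 17 + 25 = 54.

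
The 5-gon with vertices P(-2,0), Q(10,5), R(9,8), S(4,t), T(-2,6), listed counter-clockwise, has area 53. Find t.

Write out the shoelace sum; only the two edges meeting at S involve t:
2·Area = [(9·t − 4·8) + (4·6 − (-2)·t)] + 37
       = 11·t + 29 = 106
⇒ t = 7.

7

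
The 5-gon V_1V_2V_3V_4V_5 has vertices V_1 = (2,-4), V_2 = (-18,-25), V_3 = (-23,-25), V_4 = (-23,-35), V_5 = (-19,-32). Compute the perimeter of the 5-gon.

84

|V_1V_2| = √((-20)² + (-21)²) = √841 = 29
|V_2V_3| = √((-5)² + (0)²) = √25 = 5
|V_3V_4| = √((0)² + (-10)²) = √100 = 10
|V_4V_5| = √((4)² + (3)²) = √25 = 5
|V_5V_1| = √((21)² + (28)²) = √1225 = 35
Perimeter = 29 + 5 + 10 + 5 + 35 = 84.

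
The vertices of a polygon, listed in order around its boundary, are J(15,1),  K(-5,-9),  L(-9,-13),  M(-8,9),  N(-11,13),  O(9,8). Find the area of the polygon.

Cross-terms: -130, -16, -185, -5, -205, -111  ⇒  Σ = -652
Area = |Σ|/2 = 326.

326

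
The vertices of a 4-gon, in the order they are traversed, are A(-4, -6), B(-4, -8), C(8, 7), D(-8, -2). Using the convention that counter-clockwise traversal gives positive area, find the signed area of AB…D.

Apply the surveyor's formula: 2A = Σ (x_i·y_{i+1} − x_{i+1}·y_i), indices taken mod 4.
Σ = (8) + (36) + (40) + (40) = 124
Signed area = Σ/2 = 62 (positive ⇒ counter-clockwise traversal).

62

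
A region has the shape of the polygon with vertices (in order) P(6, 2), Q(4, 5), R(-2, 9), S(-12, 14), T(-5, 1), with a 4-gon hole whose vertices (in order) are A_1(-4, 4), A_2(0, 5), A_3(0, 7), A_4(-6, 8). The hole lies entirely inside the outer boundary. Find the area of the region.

80

Outer boundary:
Apply the surveyor's formula: 2A = Σ (x_i·y_{i+1} − x_{i+1}·y_i), indices taken mod 5.
Σ = (22) + (46) + (80) + (58) + (-16) = 190
Area = |Σ|/2 = 95.
Hole:
Apply the shoelace formula: 2A = Σ (x_i·y_{i+1} − x_{i+1}·y_i), indices taken mod 4.
Σ = (-20) + (0) + (42) + (8) = 30
Area = |Σ|/2 = 15.
Net area = 95 − 15 = 80.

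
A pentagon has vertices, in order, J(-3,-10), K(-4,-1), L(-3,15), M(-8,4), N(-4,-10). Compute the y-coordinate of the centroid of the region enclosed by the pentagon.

89/38

Apply Gauss's area formula. First the cross-terms c_i = x_i·y_{i+1} − x_{i+1}·y_i:
  -37, -63, 108, 96, 10  ⇒  2A = 114, A = 57.
Then Σ (y_i + y_{i+1})·c_i = 801, so ȳ = 801 / (6·57) = 89/38.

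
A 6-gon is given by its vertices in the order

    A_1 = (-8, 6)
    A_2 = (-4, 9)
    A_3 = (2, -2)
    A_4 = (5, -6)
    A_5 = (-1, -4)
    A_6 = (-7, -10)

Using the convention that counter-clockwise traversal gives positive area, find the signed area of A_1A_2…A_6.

-113

Cross-terms: -48, -10, -2, -26, -18, -122  ⇒  Σ = -226
Signed area = Σ/2 = -113 (negative ⇒ clockwise traversal).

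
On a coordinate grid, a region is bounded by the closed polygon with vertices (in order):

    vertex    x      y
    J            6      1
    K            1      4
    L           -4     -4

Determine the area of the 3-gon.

Apply the shoelace formula: 2A = Σ (x_i·y_{i+1} − x_{i+1}·y_i), indices taken mod 3.
J→K: (6)(4) − (1)(1) = 23
K→L: (1)(-4) − (-4)(4) = 12
L→J: (-4)(1) − (6)(-4) = 20
Σ = 55
Area = |Σ|/2 = 27.5.

27.5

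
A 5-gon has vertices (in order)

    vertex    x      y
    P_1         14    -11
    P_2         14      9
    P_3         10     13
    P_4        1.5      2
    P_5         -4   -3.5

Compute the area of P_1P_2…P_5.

234.125

Cross-terms: 280, 92, 0.5, 2.75, 93  ⇒  Σ = 468.25
Area = |Σ|/2 = 234.125.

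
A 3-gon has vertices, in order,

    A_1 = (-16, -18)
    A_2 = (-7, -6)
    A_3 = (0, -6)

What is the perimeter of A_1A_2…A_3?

|A_1A_2| = √((9)² + (12)²) = √225 = 15
|A_2A_3| = √((7)² + (0)²) = √49 = 7
|A_3A_1| = √((-16)² + (-12)²) = √400 = 20
Perimeter = 15 + 7 + 20 = 42.

42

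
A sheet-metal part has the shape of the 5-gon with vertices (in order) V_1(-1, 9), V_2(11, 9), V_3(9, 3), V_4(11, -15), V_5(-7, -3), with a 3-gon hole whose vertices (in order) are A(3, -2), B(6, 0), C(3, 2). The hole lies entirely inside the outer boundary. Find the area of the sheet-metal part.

258

Outer boundary:
Apply Gauss's area formula: 2A = Σ (x_i·y_{i+1} − x_{i+1}·y_i), indices taken mod 5.
Cross-terms: -108, -48, -168, -138, -66  ⇒  Σ = -528
Area = |Σ|/2 = 264.
Hole:
Apply Gauss's area formula: 2A = Σ (x_i·y_{i+1} − x_{i+1}·y_i), indices taken mod 3.
Σ = (12) + (12) + (-12) = 12
Area = |Σ|/2 = 6.
Net area = 264 − 6 = 258.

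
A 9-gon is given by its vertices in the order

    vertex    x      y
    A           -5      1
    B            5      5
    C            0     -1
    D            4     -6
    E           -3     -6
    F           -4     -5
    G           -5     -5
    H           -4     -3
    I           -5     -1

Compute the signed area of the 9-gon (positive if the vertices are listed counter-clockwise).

Apply the shoelace formula: 2A = Σ (x_i·y_{i+1} − x_{i+1}·y_i), indices taken mod 9.
A→B: (-5)(5) − (5)(1) = -30
B→C: (5)(-1) − (0)(5) = -5
C→D: (0)(-6) − (4)(-1) = 4
D→E: (4)(-6) − (-3)(-6) = -42
E→F: (-3)(-5) − (-4)(-6) = -9
F→G: (-4)(-5) − (-5)(-5) = -5
G→H: (-5)(-3) − (-4)(-5) = -5
H→I: (-4)(-1) − (-5)(-3) = -11
I→A: (-5)(1) − (-5)(-1) = -10
Σ = -113
Signed area = Σ/2 = -56.5 (negative ⇒ clockwise traversal).

-56.5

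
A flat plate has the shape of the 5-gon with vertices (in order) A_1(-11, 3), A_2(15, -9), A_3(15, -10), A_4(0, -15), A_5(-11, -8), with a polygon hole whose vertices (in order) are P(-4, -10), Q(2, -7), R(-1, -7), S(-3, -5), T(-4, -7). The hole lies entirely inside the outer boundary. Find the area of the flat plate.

224

Outer boundary:
Apply Gauss's area formula: 2A = Σ (x_i·y_{i+1} − x_{i+1}·y_i), indices taken mod 5.
Σ = (54) + (-15) + (-225) + (-165) + (-121) = -472
Area = |Σ|/2 = 236.
Hole:
Apply the shoelace formula: 2A = Σ (x_i·y_{i+1} − x_{i+1}·y_i), indices taken mod 5.
Cross-terms: 48, -21, -16, 1, 12  ⇒  Σ = 24
Area = |Σ|/2 = 12.
Net area = 236 − 12 = 224.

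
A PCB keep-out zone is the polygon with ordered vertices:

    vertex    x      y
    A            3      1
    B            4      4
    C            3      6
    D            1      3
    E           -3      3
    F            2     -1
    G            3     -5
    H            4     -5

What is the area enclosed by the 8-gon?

24.5

Σ = (8) + (12) + (3) + (12) + (-3) + (-7) + (5) + (19) = 49
Area = |Σ|/2 = 24.5.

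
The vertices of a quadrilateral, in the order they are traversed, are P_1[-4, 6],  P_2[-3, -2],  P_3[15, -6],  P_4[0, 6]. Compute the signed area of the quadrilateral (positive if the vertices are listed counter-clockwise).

Apply the shoelace (surveyor's) formula: 2A = Σ (x_i·y_{i+1} − x_{i+1}·y_i), indices taken mod 4.
Σ = (26) + (48) + (90) + (24) = 188
Signed area = Σ/2 = 94 (positive ⇒ counter-clockwise traversal).

94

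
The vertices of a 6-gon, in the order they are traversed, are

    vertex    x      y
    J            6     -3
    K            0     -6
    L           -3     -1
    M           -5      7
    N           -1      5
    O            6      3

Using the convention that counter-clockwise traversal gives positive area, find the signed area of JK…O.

-83.5

Σ = (-36) + (-18) + (-26) + (-18) + (-33) + (-36) = -167
Signed area = Σ/2 = -83.5 (negative ⇒ clockwise traversal).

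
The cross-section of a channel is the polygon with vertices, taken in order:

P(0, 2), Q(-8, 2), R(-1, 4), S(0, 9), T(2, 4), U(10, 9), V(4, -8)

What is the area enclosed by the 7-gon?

85.5

Σ = (16) + (-30) + (-9) + (-18) + (-22) + (-116) + (8) = -171
Area = |Σ|/2 = 85.5.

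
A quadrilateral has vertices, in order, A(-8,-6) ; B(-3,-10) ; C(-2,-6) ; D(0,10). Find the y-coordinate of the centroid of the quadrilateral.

-2

Apply the shoelace (surveyor's) formula. First the cross-terms c_i = x_i·y_{i+1} − x_{i+1}·y_i:
  62, -2, -20, 80  ⇒  2A = 120, A = 60.
Then Σ (y_i + y_{i+1})·c_i = -720, so ȳ = -720 / (6·60) = -2.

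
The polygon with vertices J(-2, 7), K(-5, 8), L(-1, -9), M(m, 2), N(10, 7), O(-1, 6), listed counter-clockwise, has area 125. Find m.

8

Write out the shoelace sum; only the two edges meeting at M involve m:
2·Area = [((-1)·2 − m·(-9)) + (m·7 − 10·2)] + 144
       = 16·m + 122 = 250
⇒ m = 8.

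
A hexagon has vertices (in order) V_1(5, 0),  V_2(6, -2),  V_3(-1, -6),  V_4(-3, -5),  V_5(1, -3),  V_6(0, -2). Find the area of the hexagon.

19.5

Cross-terms: -10, -38, -13, 14, -2, 10  ⇒  Σ = -39
Area = |Σ|/2 = 19.5.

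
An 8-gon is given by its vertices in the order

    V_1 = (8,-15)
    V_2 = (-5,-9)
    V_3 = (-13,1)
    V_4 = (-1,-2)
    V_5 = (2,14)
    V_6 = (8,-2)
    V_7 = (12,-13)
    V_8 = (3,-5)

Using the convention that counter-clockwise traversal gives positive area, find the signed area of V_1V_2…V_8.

-237

Cross-terms: -147, -122, 27, -10, -116, -80, -21, -5  ⇒  Σ = -474
Signed area = Σ/2 = -237 (negative ⇒ clockwise traversal).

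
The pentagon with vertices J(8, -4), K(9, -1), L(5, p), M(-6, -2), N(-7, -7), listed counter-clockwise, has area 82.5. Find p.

2

Write out the shoelace sum; only the two edges meeting at L involve p:
2·Area = [(9·p − 5·(-1)) + (5·(-2) − (-6)·p)] + 140
       = 15·p + 135 = 165
⇒ p = 2.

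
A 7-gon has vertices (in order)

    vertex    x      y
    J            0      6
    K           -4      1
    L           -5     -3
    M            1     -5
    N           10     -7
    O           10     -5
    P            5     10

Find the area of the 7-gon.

143.5

J→K: (0)(1) − (-4)(6) = 24
K→L: (-4)(-3) − (-5)(1) = 17
L→M: (-5)(-5) − (1)(-3) = 28
M→N: (1)(-7) − (10)(-5) = 43
N→O: (10)(-5) − (10)(-7) = 20
O→P: (10)(10) − (5)(-5) = 125
P→J: (5)(6) − (0)(10) = 30
Σ = 287
Area = |Σ|/2 = 143.5.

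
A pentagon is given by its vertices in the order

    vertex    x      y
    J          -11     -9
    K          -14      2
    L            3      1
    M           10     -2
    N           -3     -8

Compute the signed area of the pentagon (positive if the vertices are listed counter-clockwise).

J→K: (-11)(2) − (-14)(-9) = -148
K→L: (-14)(1) − (3)(2) = -20
L→M: (3)(-2) − (10)(1) = -16
M→N: (10)(-8) − (-3)(-2) = -86
N→J: (-3)(-9) − (-11)(-8) = -61
Σ = -331
Signed area = Σ/2 = -165.5 (negative ⇒ clockwise traversal).

-165.5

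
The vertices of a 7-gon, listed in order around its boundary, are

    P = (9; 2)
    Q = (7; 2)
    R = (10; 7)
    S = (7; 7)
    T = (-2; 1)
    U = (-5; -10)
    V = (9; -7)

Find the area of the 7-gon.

Apply the shoelace formula: 2A = Σ (x_i·y_{i+1} − x_{i+1}·y_i), indices taken mod 7.
P→Q: (9)(2) − (7)(2) = 4
Q→R: (7)(7) − (10)(2) = 29
R→S: (10)(7) − (7)(7) = 21
S→T: (7)(1) − (-2)(7) = 21
T→U: (-2)(-10) − (-5)(1) = 25
U→V: (-5)(-7) − (9)(-10) = 125
V→P: (9)(2) − (9)(-7) = 81
Σ = 306
Area = |Σ|/2 = 153.

153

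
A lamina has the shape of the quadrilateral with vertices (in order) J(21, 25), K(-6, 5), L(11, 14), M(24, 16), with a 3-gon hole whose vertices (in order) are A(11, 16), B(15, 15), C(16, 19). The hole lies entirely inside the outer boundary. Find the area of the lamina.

101.5

Outer boundary:
Apply the surveyor's formula: 2A = Σ (x_i·y_{i+1} − x_{i+1}·y_i), indices taken mod 4.
Σ = (255) + (-139) + (-160) + (264) = 220
Area = |Σ|/2 = 110.
Hole:
Apply the shoelace (surveyor's) formula: 2A = Σ (x_i·y_{i+1} − x_{i+1}·y_i), indices taken mod 3.
Cross-terms: -75, 45, 47  ⇒  Σ = 17
Area = |Σ|/2 = 8.5.
Net area = 110 − 8.5 = 101.5.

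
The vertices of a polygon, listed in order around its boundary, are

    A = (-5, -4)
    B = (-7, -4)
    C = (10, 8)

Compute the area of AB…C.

Apply Gauss's area formula: 2A = Σ (x_i·y_{i+1} − x_{i+1}·y_i), indices taken mod 3.
Cross-terms: -8, -16, 0  ⇒  Σ = -24
Area = |Σ|/2 = 12.

12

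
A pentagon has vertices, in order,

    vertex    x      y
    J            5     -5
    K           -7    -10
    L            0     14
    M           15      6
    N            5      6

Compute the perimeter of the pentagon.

|JK| = √((-12)² + (-5)²) = √169 = 13
|KL| = √((7)² + (24)²) = √625 = 25
|LM| = √((15)² + (-8)²) = √289 = 17
|MN| = √((-10)² + (0)²) = √100 = 10
|NJ| = √((0)² + (-11)²) = √121 = 11
Perimeter = 13 + 25 + 17 + 10 + 11 = 76.

76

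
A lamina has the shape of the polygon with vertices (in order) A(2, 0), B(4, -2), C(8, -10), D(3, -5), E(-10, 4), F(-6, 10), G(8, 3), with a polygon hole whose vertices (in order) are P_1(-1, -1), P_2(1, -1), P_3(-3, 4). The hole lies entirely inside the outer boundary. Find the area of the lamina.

123

Outer boundary:
Apply Gauss's area formula: 2A = Σ (x_i·y_{i+1} − x_{i+1}·y_i), indices taken mod 7.
Σ = (-4) + (-24) + (-10) + (-38) + (-76) + (-98) + (-6) = -256
Area = |Σ|/2 = 128.
Hole:
Cross-terms: 2, 1, 7  ⇒  Σ = 10
Area = |Σ|/2 = 5.
Net area = 128 − 5 = 123.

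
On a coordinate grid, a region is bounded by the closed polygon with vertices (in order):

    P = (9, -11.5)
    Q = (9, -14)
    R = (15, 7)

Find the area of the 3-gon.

P→Q: (9)(-14) − (9)(-11.5) = -22.5
Q→R: (9)(7) − (15)(-14) = 273
R→P: (15)(-11.5) − (9)(7) = -235.5
Σ = 15
Area = |Σ|/2 = 7.5.

7.5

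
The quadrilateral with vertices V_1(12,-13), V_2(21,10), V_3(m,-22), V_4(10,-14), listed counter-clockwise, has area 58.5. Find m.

Write out the shoelace sum; only the two edges meeting at V_3 involve m:
2·Area = [(21·(-22) − m·10) + (m·(-14) − 10·(-22))] + 431
       = -24·m + 189 = 117
⇒ m = 3.

3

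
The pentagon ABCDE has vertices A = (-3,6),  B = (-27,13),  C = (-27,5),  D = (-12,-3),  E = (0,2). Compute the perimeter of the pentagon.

|AB| = √((-24)² + (7)²) = √625 = 25
|BC| = √((0)² + (-8)²) = √64 = 8
|CD| = √((15)² + (-8)²) = √289 = 17
|DE| = √((12)² + (5)²) = √169 = 13
|EA| = √((-3)² + (4)²) = √25 = 5
Perimeter = 25 + 8 + 17 + 13 + 5 = 68.

68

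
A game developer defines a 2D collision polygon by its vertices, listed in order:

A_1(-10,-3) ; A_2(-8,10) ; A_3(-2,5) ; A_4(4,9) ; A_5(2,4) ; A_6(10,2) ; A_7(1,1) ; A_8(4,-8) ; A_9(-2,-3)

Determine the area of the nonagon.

138

Apply the surveyor's formula: 2A = Σ (x_i·y_{i+1} − x_{i+1}·y_i), indices taken mod 9.
Σ = (-124) + (-20) + (-38) + (-2) + (-36) + (8) + (-12) + (-28) + (-24) = -276
Area = |Σ|/2 = 138.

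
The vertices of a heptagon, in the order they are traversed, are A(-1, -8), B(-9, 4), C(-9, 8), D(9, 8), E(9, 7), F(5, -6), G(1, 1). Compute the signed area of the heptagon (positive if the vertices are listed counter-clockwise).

Cross-terms: -76, -36, -144, -9, -89, 11, -7  ⇒  Σ = -350
Signed area = Σ/2 = -175 (negative ⇒ clockwise traversal).

-175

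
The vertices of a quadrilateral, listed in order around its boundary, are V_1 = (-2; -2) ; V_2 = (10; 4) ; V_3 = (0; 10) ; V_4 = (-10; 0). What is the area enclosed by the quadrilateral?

116

Cross-terms: 12, 100, 100, 20  ⇒  Σ = 232
Area = |Σ|/2 = 116.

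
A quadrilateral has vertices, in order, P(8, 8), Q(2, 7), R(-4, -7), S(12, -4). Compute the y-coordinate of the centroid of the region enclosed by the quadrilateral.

Apply the surveyor's formula. First the cross-terms c_i = x_i·y_{i+1} − x_{i+1}·y_i:
  40, 14, 100, 128  ⇒  2A = 282, A = 141.
Then Σ (y_i + y_{i+1})·c_i = 12, so ȳ = 12 / (6·141) = 2/141.

2/141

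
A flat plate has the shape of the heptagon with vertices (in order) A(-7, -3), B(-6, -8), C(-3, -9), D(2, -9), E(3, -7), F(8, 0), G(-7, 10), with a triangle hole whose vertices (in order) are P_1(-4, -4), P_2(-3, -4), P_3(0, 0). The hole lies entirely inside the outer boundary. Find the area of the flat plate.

174.5

Outer boundary:
Apply the surveyor's formula: 2A = Σ (x_i·y_{i+1} − x_{i+1}·y_i), indices taken mod 7.
Σ = (38) + (30) + (45) + (13) + (56) + (80) + (91) = 353
Area = |Σ|/2 = 176.5.
Hole:
Apply the shoelace formula: 2A = Σ (x_i·y_{i+1} − x_{i+1}·y_i), indices taken mod 3.
Σ = (4) + (0) + (0) = 4
Area = |Σ|/2 = 2.
Net area = 176.5 − 2 = 174.5.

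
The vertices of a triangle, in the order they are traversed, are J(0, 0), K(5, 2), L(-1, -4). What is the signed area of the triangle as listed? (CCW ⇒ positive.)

-9

Σ = (0) + (-18) + (0) = -18
Signed area = Σ/2 = -9 (negative ⇒ clockwise traversal).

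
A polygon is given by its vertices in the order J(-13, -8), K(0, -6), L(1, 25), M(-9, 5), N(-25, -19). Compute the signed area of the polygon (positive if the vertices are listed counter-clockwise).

281.5

Apply the surveyor's formula: 2A = Σ (x_i·y_{i+1} − x_{i+1}·y_i), indices taken mod 5.
J→K: (-13)(-6) − (0)(-8) = 78
K→L: (0)(25) − (1)(-6) = 6
L→M: (1)(5) − (-9)(25) = 230
M→N: (-9)(-19) − (-25)(5) = 296
N→J: (-25)(-8) − (-13)(-19) = -47
Σ = 563
Signed area = Σ/2 = 281.5 (positive ⇒ counter-clockwise traversal).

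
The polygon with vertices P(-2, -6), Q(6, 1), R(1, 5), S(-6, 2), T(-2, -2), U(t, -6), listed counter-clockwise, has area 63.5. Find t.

Write out the shoelace sum; only the two edges meeting at U involve t:
2·Area = [((-2)·(-6) − t·(-2)) + (t·(-6) − (-2)·(-6))] + 111
       = -4·t + 111 = 127
⇒ t = -4.

-4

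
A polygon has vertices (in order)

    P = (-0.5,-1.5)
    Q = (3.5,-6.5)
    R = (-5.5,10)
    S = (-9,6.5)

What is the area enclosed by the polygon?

39.375

Σ = (8.5) + (-0.75) + (54.25) + (16.75) = 78.75
Area = |Σ|/2 = 39.375.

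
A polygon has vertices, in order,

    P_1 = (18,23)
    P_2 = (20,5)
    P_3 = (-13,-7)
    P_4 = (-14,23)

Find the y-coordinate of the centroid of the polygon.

Apply Gauss's area formula. First the cross-terms c_i = x_i·y_{i+1} − x_{i+1}·y_i:
  -370, -75, -397, -736  ⇒  2A = -1578, A = -789.
Then Σ (y_i + y_{i+1})·c_i = -50418, so ȳ = -50418 / (6·(-789)) = 2801/263.

2801/263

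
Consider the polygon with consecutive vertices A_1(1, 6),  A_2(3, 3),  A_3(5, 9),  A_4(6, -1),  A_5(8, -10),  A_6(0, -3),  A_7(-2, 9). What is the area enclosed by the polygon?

Apply Gauss's area formula: 2A = Σ (x_i·y_{i+1} − x_{i+1}·y_i), indices taken mod 7.
Σ = (-15) + (12) + (-59) + (-52) + (-24) + (-6) + (-21) = -165
Area = |Σ|/2 = 82.5.

82.5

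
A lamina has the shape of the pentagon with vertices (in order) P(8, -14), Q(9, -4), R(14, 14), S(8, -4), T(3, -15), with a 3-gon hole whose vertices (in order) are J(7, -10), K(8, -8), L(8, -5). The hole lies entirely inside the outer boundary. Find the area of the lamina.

Outer boundary:
Apply Gauss's area formula: 2A = Σ (x_i·y_{i+1} − x_{i+1}·y_i), indices taken mod 5.
Σ = (94) + (182) + (-168) + (-108) + (78) = 78
Area = |Σ|/2 = 39.
Hole:
Apply the shoelace formula: 2A = Σ (x_i·y_{i+1} − x_{i+1}·y_i), indices taken mod 3.
Cross-terms: 24, 24, -45  ⇒  Σ = 3
Area = |Σ|/2 = 1.5.
Net area = 39 − 1.5 = 37.5.

37.5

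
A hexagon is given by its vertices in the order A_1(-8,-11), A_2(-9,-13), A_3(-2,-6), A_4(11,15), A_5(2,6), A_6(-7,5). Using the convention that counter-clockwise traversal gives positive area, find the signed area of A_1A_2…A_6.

137

Apply the shoelace (surveyor's) formula: 2A = Σ (x_i·y_{i+1} − x_{i+1}·y_i), indices taken mod 6.
Σ = (5) + (28) + (36) + (36) + (52) + (117) = 274
Signed area = Σ/2 = 137 (positive ⇒ counter-clockwise traversal).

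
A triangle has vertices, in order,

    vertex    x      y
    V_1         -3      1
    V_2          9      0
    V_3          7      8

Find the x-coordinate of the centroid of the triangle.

13/3

Apply the surveyor's formula. First the cross-terms c_i = x_i·y_{i+1} − x_{i+1}·y_i:
  -9, 72, 31  ⇒  2A = 94, A = 47.
Then Σ (x_i + x_{i+1})·c_i = 1222, so x̄ = 1222 / (6·47) = 13/3.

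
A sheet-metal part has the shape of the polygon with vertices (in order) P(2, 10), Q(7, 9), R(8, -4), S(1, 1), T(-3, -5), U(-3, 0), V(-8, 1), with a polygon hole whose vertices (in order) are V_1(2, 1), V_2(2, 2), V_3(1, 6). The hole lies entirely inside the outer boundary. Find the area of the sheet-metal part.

Outer boundary:
Apply the surveyor's formula: 2A = Σ (x_i·y_{i+1} − x_{i+1}·y_i), indices taken mod 7.
Σ = (-52) + (-100) + (12) + (-2) + (-15) + (-3) + (-82) = -242
Area = |Σ|/2 = 121.
Hole:
Apply Gauss's area formula: 2A = Σ (x_i·y_{i+1} − x_{i+1}·y_i), indices taken mod 3.
V_1→V_2: (2)(2) − (2)(1) = 2
V_2→V_3: (2)(6) − (1)(2) = 10
V_3→V_1: (1)(1) − (2)(6) = -11
Σ = 1
Area = |Σ|/2 = 0.5.
Net area = 121 − 0.5 = 120.5.

120.5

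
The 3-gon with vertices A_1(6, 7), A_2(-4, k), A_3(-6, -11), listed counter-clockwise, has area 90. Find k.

Write out the shoelace sum; only the two edges meeting at A_2 involve k:
2·Area = [(6·k − (-4)·7) + ((-4)·(-11) − (-6)·k)] + 24
       = 12·k + 96 = 180
⇒ k = 7.

7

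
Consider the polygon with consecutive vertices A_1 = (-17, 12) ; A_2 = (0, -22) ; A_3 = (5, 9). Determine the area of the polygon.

Apply the surveyor's formula: 2A = Σ (x_i·y_{i+1} − x_{i+1}·y_i), indices taken mod 3.
Σ = (374) + (110) + (213) = 697
Area = |Σ|/2 = 348.5.

348.5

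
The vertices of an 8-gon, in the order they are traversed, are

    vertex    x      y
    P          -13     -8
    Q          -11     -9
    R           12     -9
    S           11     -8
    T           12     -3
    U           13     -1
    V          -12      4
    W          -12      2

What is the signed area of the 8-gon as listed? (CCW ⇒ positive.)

Apply the surveyor's formula: 2A = Σ (x_i·y_{i+1} − x_{i+1}·y_i), indices taken mod 8.
Cross-terms: 29, 207, 3, 63, 27, 40, 24, 122  ⇒  Σ = 515
Signed area = Σ/2 = 257.5 (positive ⇒ counter-clockwise traversal).

257.5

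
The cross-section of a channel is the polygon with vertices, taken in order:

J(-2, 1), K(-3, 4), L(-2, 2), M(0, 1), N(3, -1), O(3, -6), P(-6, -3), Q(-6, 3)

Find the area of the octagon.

Σ = (-5) + (2) + (-2) + (-3) + (-15) + (-45) + (-36) + (0) = -104
Area = |Σ|/2 = 52.

52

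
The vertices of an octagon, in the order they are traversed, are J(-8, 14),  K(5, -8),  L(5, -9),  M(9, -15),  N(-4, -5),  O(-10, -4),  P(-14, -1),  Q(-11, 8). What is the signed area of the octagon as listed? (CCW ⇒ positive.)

Apply the shoelace formula: 2A = Σ (x_i·y_{i+1} − x_{i+1}·y_i), indices taken mod 8.
Σ = (-6) + (-5) + (6) + (-105) + (-34) + (-46) + (-123) + (-90) = -403
Signed area = Σ/2 = -201.5 (negative ⇒ clockwise traversal).

-201.5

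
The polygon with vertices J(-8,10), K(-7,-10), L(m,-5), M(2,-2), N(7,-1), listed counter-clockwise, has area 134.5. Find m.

0

The doubled signed area Σ (x_i y_{i+1} − x_{i+1} y_i) is linear in m.
With m=0 it equals 269; the coefficient of m is 8 (from the two edges through L).
So 8·m + 269 = 2·134.5 = 269 ⇒ m = 0.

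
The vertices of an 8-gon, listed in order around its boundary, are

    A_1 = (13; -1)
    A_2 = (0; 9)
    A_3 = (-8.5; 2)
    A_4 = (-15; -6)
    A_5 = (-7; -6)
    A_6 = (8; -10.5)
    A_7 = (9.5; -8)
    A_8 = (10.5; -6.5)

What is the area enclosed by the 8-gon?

288

A_1→A_2: (13)(9) − (0)(-1) = 117
A_2→A_3: (0)(2) − (-8.5)(9) = 76.5
A_3→A_4: (-8.5)(-6) − (-15)(2) = 81
A_4→A_5: (-15)(-6) − (-7)(-6) = 48
A_5→A_6: (-7)(-10.5) − (8)(-6) = 121.5
A_6→A_7: (8)(-8) − (9.5)(-10.5) = 35.75
A_7→A_8: (9.5)(-6.5) − (10.5)(-8) = 22.25
A_8→A_1: (10.5)(-1) − (13)(-6.5) = 74
Σ = 576
Area = |Σ|/2 = 288.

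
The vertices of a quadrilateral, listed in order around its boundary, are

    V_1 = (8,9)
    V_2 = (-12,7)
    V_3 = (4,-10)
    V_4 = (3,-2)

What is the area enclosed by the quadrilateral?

160.5

Apply Gauss's area formula: 2A = Σ (x_i·y_{i+1} − x_{i+1}·y_i), indices taken mod 4.
Σ = (164) + (92) + (22) + (43) = 321
Area = |Σ|/2 = 160.5.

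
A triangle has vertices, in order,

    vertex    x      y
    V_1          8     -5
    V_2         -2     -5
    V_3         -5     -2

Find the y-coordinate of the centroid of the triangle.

-4

Apply Gauss's area formula. First the cross-terms c_i = x_i·y_{i+1} − x_{i+1}·y_i:
  -50, -21, 41  ⇒  2A = -30, A = -15.
Then Σ (y_i + y_{i+1})·c_i = 360, so ȳ = 360 / (6·(-15)) = -4.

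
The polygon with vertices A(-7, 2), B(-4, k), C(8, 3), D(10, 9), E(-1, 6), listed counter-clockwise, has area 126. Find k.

Write out the shoelace sum; only the two edges meeting at B involve k:
2·Area = [((-7)·k − (-4)·2) + ((-4)·3 − 8·k)] + 151
       = -15·k + 147 = 252
⇒ k = -7.

-7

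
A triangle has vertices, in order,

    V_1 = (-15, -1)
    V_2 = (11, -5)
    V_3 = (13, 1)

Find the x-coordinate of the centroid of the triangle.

Apply the shoelace (surveyor's) formula. First the cross-terms c_i = x_i·y_{i+1} − x_{i+1}·y_i:
  86, 76, 2  ⇒  2A = 164, A = 82.
Then Σ (x_i + x_{i+1})·c_i = 1476, so x̄ = 1476 / (6·82) = 3.

3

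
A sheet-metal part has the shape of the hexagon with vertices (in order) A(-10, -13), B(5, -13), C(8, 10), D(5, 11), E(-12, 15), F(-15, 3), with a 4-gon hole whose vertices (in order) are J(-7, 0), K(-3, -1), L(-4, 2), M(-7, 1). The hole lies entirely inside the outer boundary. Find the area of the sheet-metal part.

497

Outer boundary:
Σ = (195) + (154) + (38) + (207) + (189) + (225) = 1008
Area = |Σ|/2 = 504.
Hole:
Σ = (7) + (-10) + (10) + (7) = 14
Area = |Σ|/2 = 7.
Net area = 504 − 7 = 497.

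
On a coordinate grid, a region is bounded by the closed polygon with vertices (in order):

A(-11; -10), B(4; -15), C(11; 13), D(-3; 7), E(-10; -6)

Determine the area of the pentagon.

A→B: (-11)(-15) − (4)(-10) = 205
B→C: (4)(13) − (11)(-15) = 217
C→D: (11)(7) − (-3)(13) = 116
D→E: (-3)(-6) − (-10)(7) = 88
E→A: (-10)(-10) − (-11)(-6) = 34
Σ = 660
Area = |Σ|/2 = 330.

330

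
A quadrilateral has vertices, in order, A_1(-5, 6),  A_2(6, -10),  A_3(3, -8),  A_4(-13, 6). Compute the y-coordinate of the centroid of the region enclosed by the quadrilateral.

Apply the shoelace (surveyor's) formula. First the cross-terms c_i = x_i·y_{i+1} − x_{i+1}·y_i:
  14, -18, -86, -48  ⇒  2A = -138, A = -69.
Then Σ (y_i + y_{i+1})·c_i = -136, so ȳ = -136 / (6·(-69)) = 68/207.

68/207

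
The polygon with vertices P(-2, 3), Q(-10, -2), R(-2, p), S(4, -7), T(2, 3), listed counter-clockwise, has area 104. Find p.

-9

Write out the shoelace sum; only the two edges meeting at R involve p:
2·Area = [((-10)·p − (-2)·(-2)) + ((-2)·(-7) − 4·p)] + 72
       = -14·p + 82 = 208
⇒ p = -9.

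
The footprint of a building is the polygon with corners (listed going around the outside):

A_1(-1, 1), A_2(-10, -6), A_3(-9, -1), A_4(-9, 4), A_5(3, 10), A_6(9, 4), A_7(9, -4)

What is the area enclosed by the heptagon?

Apply the shoelace (surveyor's) formula: 2A = Σ (x_i·y_{i+1} − x_{i+1}·y_i), indices taken mod 7.
A_1→A_2: (-1)(-6) − (-10)(1) = 16
A_2→A_3: (-10)(-1) − (-9)(-6) = -44
A_3→A_4: (-9)(4) − (-9)(-1) = -45
A_4→A_5: (-9)(10) − (3)(4) = -102
A_5→A_6: (3)(4) − (9)(10) = -78
A_6→A_7: (9)(-4) − (9)(4) = -72
A_7→A_1: (9)(1) − (-1)(-4) = 5
Σ = -320
Area = |Σ|/2 = 160.

160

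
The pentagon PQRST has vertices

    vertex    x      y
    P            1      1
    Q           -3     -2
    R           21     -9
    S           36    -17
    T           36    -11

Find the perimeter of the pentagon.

90

|PQ| = √((-4)² + (-3)²) = √25 = 5
|QR| = √((24)² + (-7)²) = √625 = 25
|RS| = √((15)² + (-8)²) = √289 = 17
|ST| = √((0)² + (6)²) = √36 = 6
|TP| = √((-35)² + (12)²) = √1369 = 37
Perimeter = 5 + 25 + 17 + 6 + 37 = 90.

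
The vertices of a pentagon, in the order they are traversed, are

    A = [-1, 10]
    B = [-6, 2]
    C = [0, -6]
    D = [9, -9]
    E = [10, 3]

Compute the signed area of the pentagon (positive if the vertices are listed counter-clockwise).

184

Apply the surveyor's formula: 2A = Σ (x_i·y_{i+1} − x_{i+1}·y_i), indices taken mod 5.
Σ = (58) + (36) + (54) + (117) + (103) = 368
Signed area = Σ/2 = 184 (positive ⇒ counter-clockwise traversal).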